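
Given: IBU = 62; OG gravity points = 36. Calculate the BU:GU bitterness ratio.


BU:GU = IBU / OG_points
BU:GU = 62 / 36

1.7222


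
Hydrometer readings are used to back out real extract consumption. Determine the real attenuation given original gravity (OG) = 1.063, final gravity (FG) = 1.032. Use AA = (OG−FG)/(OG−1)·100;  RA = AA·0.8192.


AA = (1.063 − 1.032)/(1.063 − 1)·100 = 49.2063
RA = 49.2063·0.8192

40.3098 %


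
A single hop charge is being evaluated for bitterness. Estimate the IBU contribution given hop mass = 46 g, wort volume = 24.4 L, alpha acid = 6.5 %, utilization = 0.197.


IBU = (α/100)·mass·U·1000 / V
IBU = (6.5/100)·46·0.197·1000 / 24.4

24.1406 IBU


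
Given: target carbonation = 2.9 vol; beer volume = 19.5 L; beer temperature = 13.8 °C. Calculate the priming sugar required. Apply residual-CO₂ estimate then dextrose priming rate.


residual = 14.695·(0.01821 + 0.09011·e^(−0.04·T));  sugar = (target − residual)·4.0·V
residual = 14.695·(0.01821 + 0.09011·e^(−0.04·13.8)) = 1.0300
sugar = (2.9 − 1.0300)·4.0·19.5

145.8563 g


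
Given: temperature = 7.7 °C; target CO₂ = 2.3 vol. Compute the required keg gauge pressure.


psi = vols/(0.01821 + 0.09011·e^(−0.04·T)) − 14.695
psi = 2.3/(0.01821 + 0.09011·e^(−0.04·7.7)) − 14.695

12.5455 psi


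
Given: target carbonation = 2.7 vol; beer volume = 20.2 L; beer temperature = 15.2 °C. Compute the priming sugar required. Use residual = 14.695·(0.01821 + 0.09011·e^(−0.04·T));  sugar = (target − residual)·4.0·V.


residual = 14.695·(0.01821 + 0.09011·e^(−0.04·15.2)) = 0.9885
sugar = (2.7 − 0.9885)·4.0·20.2

138.2873 g


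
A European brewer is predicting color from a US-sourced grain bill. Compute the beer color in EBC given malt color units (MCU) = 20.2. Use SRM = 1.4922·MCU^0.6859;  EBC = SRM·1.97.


SRM = 1.4922·20.2^0.6859 = 11.7265
EBC = 11.7265·1.97

23.1012 EBC


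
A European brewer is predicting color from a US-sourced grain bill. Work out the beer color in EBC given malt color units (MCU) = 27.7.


SRM = 1.4922·MCU^0.6859;  EBC = SRM·1.97
SRM = 1.4922·27.7^0.6859 = 14.5621
EBC = 14.5621·1.97

28.6873 EBC


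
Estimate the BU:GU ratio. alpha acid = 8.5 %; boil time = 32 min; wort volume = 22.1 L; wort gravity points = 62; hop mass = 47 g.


U = 1.65·0.000125^(GP/1000)·(1−e^(−0.04t))/4.15;  IBU = (α/100)·m·U·1000/V;  BU:GU = IBU/GP
U = 1.65·0.000125^(62/1000)·(1−e^(−0.04·32))/4.15 = 0.1644
IBU = (8.5/100)·47·0.1644·1000/22.1 = 29.7224
BU:GU = 29.7224/62

0.4794


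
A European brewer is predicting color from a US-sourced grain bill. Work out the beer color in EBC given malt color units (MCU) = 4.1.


SRM = 1.4922·MCU^0.6859;  EBC = SRM·1.97
SRM = 1.4922·4.1^0.6859 = 3.9277
EBC = 3.9277·1.97

7.7375 EBC


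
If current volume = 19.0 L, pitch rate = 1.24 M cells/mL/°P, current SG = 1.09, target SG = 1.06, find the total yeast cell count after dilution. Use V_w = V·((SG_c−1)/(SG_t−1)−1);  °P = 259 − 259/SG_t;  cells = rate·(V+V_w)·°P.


V_w = 19.0·((1.09−1)/(1.06−1)−1) = 9.5000
V_final = 19.0 + 9.5000 = 28.5000
°P = 259 − 259/1.06 = 14.6604
cells = 1.24·28.5000·14.6604

518.0977 billion cells


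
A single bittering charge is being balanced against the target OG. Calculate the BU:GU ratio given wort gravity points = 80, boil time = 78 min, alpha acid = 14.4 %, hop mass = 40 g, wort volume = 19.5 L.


U = 1.65·0.000125^(GP/1000)·(1−e^(−0.04t))/4.15;  IBU = (α/100)·m·U·1000/V;  BU:GU = IBU/GP
U = 1.65·0.000125^(80/1000)·(1−e^(−0.04·78))/4.15 = 0.1852
IBU = (14.4/100)·40·0.1852·1000/19.5 = 54.6969
BU:GU = 54.6969/80

0.6837


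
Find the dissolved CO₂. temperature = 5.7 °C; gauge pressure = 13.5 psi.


vols = (P + 14.695)·(0.01821 + 0.09011·e^(−0.04·T))
vols = (13.5 + 14.695)·(0.01821 + 0.09011·e^(−0.04·5.7))

2.5361 volumes


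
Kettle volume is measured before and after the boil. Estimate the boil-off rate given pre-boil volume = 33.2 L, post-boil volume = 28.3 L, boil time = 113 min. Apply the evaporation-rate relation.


rate = (V_pre − V_post) / (t_min/60)
rate = (33.2 − 28.3) / (113/60)

2.6018 L/hr


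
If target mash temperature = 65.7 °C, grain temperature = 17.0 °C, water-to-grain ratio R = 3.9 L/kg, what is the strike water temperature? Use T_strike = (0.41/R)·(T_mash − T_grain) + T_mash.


T_strike = (0.41/3.9)·(65.7 − 17.0) + 65.7

70.8197 °C


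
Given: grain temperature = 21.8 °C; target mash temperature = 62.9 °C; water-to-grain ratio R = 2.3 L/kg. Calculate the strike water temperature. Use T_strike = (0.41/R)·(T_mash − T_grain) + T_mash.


T_strike = (0.41/2.3)·(62.9 − 21.8) + 62.9

70.2265 °C


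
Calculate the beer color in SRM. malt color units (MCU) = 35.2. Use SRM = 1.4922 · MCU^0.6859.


SRM = 1.4922 · 35.2^0.6859

17.1633 SRM


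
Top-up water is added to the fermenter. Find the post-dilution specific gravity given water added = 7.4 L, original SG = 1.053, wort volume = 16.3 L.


SG_new = 1 + (SG_old − 1)·V_old/(V_old + V_water)
pts = (1.053 − 1)·1000·16.3/(16.3 + 7.4) = 36.4515
SG_new = 1 + 36.4515/1000

1.0365


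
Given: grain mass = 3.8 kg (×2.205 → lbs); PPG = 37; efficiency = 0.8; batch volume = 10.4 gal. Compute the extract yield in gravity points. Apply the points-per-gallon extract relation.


points = lbs × PPG × eff / vol
lbs = 3.8 × 2.205 = 8.3790
points = 8.3790 × 37 × 0.8 / 10.4

23.8479 points


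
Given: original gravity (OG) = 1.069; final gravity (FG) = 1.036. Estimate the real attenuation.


AA = (OG−FG)/(OG−1)·100;  RA = AA·0.8192
AA = (1.069 − 1.036)/(1.069 − 1)·100 = 47.8261
RA = 47.8261·0.8192

39.1791 %


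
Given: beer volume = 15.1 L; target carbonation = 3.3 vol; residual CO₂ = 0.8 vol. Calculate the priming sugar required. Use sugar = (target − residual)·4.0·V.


sugar = (3.3 − 0.8)·4.0·15.1

151.0000 g


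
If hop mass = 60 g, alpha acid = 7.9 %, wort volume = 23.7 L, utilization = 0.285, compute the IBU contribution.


IBU = (α/100)·mass·U·1000 / V
IBU = (7.9/100)·60·0.285·1000 / 23.7

57.0000 IBU


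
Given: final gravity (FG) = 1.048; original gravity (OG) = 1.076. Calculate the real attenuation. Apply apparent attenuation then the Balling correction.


AA = (OG−FG)/(OG−1)·100;  RA = AA·0.8192
AA = (1.076 − 1.048)/(1.076 − 1)·100 = 36.8421
RA = 36.8421·0.8192

30.1811 %


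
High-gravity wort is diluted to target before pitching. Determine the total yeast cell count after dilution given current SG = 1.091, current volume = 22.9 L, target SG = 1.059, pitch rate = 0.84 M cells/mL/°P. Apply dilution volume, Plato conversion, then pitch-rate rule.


V_w = V·((SG_c−1)/(SG_t−1)−1);  °P = 259 − 259/SG_t;  cells = rate·(V+V_w)·°P
V_w = 22.9·((1.091−1)/(1.059−1)−1) = 12.4203
V_final = 22.9 + 12.4203 = 35.3203
°P = 259 − 259/1.059 = 14.4297
cells = 0.84·35.3203·14.4297

428.1145 billion cells


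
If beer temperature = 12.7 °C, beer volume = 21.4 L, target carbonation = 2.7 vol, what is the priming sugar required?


residual = 14.695·(0.01821 + 0.09011·e^(−0.04·T));  sugar = (target − residual)·4.0·V
residual = 14.695·(0.01821 + 0.09011·e^(−0.04·12.7)) = 1.0643
sugar = (2.7 − 1.0643)·4.0·21.4

140.0122 g


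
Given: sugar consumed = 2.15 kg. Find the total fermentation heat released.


Q = m_sugar · 590 kJ/kg
Q = 2.15 · 590

1268.5000 kJ


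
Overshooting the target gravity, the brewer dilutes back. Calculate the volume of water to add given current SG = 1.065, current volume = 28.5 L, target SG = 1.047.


V_water = V·((SG_curr − 1)/(SG_target − 1) − 1)
V_water = 28.5·((1.065 − 1)/(1.047 − 1) − 1)

10.9149 L


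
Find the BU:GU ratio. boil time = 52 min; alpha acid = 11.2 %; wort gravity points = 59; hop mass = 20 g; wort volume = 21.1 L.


U = 1.65·0.000125^(GP/1000)·(1−e^(−0.04t))/4.15;  IBU = (α/100)·m·U·1000/V;  BU:GU = IBU/GP
U = 1.65·0.000125^(59/1000)·(1−e^(−0.04·52))/4.15 = 0.2047
IBU = (11.2/100)·20·0.2047·1000/21.1 = 21.7351
BU:GU = 21.7351/59

0.3684


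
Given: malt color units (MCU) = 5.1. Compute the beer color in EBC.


SRM = 1.4922·MCU^0.6859;  EBC = SRM·1.97
SRM = 1.4922·5.1^0.6859 = 4.5619
EBC = 4.5619·1.97

8.9870 EBC


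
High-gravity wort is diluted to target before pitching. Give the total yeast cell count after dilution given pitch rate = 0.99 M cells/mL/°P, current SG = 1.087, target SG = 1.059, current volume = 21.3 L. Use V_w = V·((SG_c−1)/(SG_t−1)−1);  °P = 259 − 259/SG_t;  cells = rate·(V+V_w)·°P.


V_w = 21.3·((1.087−1)/(1.059−1)−1) = 10.1085
V_final = 21.3 + 10.1085 = 31.4085
°P = 259 − 259/1.059 = 14.4297
cells = 0.99·31.4085·14.4297

448.6812 billion cells


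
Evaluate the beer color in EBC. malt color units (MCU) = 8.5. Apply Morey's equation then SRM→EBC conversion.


SRM = 1.4922·MCU^0.6859;  EBC = SRM·1.97
SRM = 1.4922·8.5^0.6859 = 6.4761
EBC = 6.4761·1.97

12.7580 EBC


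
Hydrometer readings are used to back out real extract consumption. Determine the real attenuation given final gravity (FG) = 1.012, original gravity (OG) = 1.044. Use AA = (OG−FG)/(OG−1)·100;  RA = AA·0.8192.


AA = (1.044 − 1.012)/(1.044 − 1)·100 = 72.7273
RA = 72.7273·0.8192

59.5782 %


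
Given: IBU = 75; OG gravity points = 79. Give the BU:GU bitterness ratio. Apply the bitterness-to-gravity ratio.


BU:GU = IBU / OG_points
BU:GU = 75 / 79

0.9494


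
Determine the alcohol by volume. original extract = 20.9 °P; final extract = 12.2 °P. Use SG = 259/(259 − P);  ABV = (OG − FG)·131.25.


OG = 259/(259 − 20.9) = 1.0878
FG = 259/(259 − 12.2) = 1.0494
ABV = (1.0878 − 1.0494)·131.25

5.0328 % ABV


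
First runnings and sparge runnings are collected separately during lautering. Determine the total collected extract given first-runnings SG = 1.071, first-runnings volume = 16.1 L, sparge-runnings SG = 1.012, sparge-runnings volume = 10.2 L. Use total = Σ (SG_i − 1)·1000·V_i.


first = (1.071 − 1)·1000·16.1 = 1143.1000
sparge = (1.012 − 1)·1000·10.2 = 122.4000
total = 1143.1000 + 122.4000

1265.5000 gravity·L


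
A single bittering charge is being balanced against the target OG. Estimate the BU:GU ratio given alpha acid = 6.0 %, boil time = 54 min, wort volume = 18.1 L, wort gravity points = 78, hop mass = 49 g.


U = 1.65·0.000125^(GP/1000)·(1−e^(−0.04t))/4.15;  IBU = (α/100)·m·U·1000/V;  BU:GU = IBU/GP
U = 1.65·0.000125^(78/1000)·(1−e^(−0.04·54))/4.15 = 0.1745
IBU = (6.0/100)·49·0.1745·1000/18.1 = 28.3431
BU:GU = 28.3431/78

0.3634


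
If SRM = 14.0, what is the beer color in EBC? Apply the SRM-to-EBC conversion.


EBC = SRM · 1.97
EBC = 14.0 · 1.97

27.5800 EBC


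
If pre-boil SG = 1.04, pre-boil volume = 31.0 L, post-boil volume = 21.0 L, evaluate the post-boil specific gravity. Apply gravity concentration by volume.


SG_post = 1 + (SG_pre − 1)·V_pre/V_post
pts_pre = (1.04 − 1)·1000 = 40.0000
pts_post = 40.0000·31.0/21.0 = 59.0476
SG_post = 1 + 59.0476/1000

1.0590


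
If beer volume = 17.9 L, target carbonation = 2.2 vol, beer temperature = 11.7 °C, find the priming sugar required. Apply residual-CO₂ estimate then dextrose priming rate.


residual = 14.695·(0.01821 + 0.09011·e^(−0.04·T));  sugar = (target − residual)·4.0·V
residual = 14.695·(0.01821 + 0.09011·e^(−0.04·11.7)) = 1.0969
sugar = (2.2 − 1.0969)·4.0·17.9

78.9848 g


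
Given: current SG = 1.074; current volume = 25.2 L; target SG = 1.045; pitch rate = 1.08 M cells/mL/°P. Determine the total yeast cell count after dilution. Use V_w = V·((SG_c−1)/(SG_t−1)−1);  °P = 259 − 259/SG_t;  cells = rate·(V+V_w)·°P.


V_w = 25.2·((1.074−1)/(1.045−1)−1) = 16.2400
V_final = 25.2 + 16.2400 = 41.4400
°P = 259 − 259/1.045 = 11.1531
cells = 1.08·41.4400·11.1531

499.1597 billion cells


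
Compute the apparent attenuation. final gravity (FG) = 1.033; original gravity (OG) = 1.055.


AA = (OG − FG)/(OG − 1) · 100
AA = (1.055 − 1.033)/(1.055 − 1) · 100

40.0000 %


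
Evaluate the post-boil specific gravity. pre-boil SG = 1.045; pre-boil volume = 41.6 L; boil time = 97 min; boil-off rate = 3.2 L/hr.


V_post = V_pre − rate·(t/60);  SG_post = 1 + (SG_pre−1)·V_pre/V_post
V_post = 41.6 − 3.2·(97/60) = 36.4267
SG_post = 1 + (1.045 − 1)·41.6/36.4267

1.0514


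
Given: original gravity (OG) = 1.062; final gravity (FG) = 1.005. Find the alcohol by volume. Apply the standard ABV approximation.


ABV = (OG − FG) · 131.25
ABV = (1.062 − 1.005) · 131.25

7.4813 % ABV


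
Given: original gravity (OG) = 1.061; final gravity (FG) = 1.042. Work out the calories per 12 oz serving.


ABW = (OG−FG)·131.25·0.79/FG;  °P = 259 − 259/SG (for OG→OE and FG→AE);  RE = 0.1808·OE + 0.8192·AE;  Cal = (6.9·ABW + 4·(RE−0.1))·FG·3.55
ABW = (1.061 − 1.042)·131.25·0.79/1.042 = 1.8907
OE = 259 − 259/1.061 = 14.8907 °P
AE = 259 − 259/1.042 = 10.4395 °P
RE = 0.1808·14.8907 + 0.8192·10.4395 = 11.2443 °P
Cal = (6.9·1.8907 + 4·(11.2443−0.1))·1.042·3.55

213.1523 kcal


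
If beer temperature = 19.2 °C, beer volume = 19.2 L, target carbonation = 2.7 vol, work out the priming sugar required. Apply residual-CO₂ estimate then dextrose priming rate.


residual = 14.695·(0.01821 + 0.09011·e^(−0.04·T));  sugar = (target − residual)·4.0·V
residual = 14.695·(0.01821 + 0.09011·e^(−0.04·19.2)) = 0.8819
sugar = (2.7 − 0.8819)·4.0·19.2

139.6278 g


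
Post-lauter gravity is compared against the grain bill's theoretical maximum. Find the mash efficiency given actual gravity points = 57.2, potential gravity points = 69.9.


efficiency = actual / potential × 100
efficiency = 57.2 / 69.9 × 100

81.8312 %


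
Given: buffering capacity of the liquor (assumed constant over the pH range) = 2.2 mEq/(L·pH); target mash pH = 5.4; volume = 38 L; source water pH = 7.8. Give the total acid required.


acid = buffering capacity · (pH_source − pH_target) · V
acid = 2.2 · (7.8 − 5.4) · 38

200.6400 mEq


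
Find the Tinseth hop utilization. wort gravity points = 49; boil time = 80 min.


U = 1.65·0.000125^(GP/1000) · (1 − e^(−0.04·t))/4.15
bigness = 1.65·0.000125^(49/1000) = 1.0623
boil_factor = (1 − e^(−0.04·80))/4.15 = 0.2311
U = 1.0623 · 0.2311

0.2455


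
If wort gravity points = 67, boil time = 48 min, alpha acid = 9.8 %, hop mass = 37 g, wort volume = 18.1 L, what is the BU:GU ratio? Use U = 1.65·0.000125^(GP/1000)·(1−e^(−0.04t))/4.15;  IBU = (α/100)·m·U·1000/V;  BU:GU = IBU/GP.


U = 1.65·0.000125^(67/1000)·(1−e^(−0.04·48))/4.15 = 0.1858
IBU = (9.8/100)·37·0.1858·1000/18.1 = 37.2244
BU:GU = 37.2244/67

0.5556


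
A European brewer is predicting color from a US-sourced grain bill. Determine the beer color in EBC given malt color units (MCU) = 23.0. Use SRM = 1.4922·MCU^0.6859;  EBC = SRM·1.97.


SRM = 1.4922·23.0^0.6859 = 12.8185
EBC = 12.8185·1.97

25.2524 EBC


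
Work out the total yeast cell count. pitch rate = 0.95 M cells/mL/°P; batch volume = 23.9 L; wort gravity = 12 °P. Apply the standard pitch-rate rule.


cells (billions) = rate · V_L · °P
cells = 0.95 · 23.9 · 12

272.4600 billion cells


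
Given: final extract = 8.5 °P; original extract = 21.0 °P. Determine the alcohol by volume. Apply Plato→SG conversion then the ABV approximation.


SG = 259/(259 − P);  ABV = (OG − FG)·131.25
OG = 259/(259 − 21.0) = 1.0882
FG = 259/(259 − 8.5) = 1.0339
ABV = (1.0882 − 1.0339)·131.25

7.1273 % ABV


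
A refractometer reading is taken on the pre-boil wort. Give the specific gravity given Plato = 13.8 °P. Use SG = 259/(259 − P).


SG = 259/(259 − 13.8)

1.0563


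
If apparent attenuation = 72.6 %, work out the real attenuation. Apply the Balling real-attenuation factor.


RA = AA · 0.8192
RA = 72.6 · 0.8192

59.4739 %


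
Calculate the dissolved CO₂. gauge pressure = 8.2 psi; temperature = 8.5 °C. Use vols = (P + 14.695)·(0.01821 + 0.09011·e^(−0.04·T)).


vols = (8.2 + 14.695)·(0.01821 + 0.09011·e^(−0.04·8.5))

1.8853 volumes


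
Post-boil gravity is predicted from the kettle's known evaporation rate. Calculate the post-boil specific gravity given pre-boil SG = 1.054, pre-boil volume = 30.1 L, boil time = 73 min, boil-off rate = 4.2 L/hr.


V_post = V_pre − rate·(t/60);  SG_post = 1 + (SG_pre−1)·V_pre/V_post
V_post = 30.1 − 4.2·(73/60) = 24.9900
SG_post = 1 + (1.054 − 1)·30.1/24.9900

1.0650


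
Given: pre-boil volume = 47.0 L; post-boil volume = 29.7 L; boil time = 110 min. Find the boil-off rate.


rate = (V_pre − V_post) / (t_min/60)
rate = (47.0 − 29.7) / (110/60)

9.4364 L/hr


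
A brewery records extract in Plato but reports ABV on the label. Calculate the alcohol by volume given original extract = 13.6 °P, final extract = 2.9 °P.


SG = 259/(259 − P);  ABV = (OG − FG)·131.25
OG = 259/(259 − 13.6) = 1.0554
FG = 259/(259 − 2.9) = 1.0113
ABV = (1.0554 − 1.0113)·131.25

5.7876 % ABV


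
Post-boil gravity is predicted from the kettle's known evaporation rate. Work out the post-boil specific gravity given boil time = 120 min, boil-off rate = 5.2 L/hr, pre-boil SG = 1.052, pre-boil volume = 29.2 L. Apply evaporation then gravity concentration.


V_post = V_pre − rate·(t/60);  SG_post = 1 + (SG_pre−1)·V_pre/V_post
V_post = 29.2 − 5.2·(120/60) = 18.8000
SG_post = 1 + (1.052 − 1)·29.2/18.8000

1.0808


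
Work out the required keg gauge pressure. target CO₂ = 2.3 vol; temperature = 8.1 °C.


psi = vols/(0.01821 + 0.09011·e^(−0.04·T)) − 14.695
psi = 2.3/(0.01821 + 0.09011·e^(−0.04·8.1)) − 14.695

12.8889 psi


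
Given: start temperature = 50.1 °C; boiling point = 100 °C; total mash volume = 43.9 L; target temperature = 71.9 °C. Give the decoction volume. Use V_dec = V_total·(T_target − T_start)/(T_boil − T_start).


V_dec = 43.9·(71.9 − 50.1)/(100 − 50.1)

19.1788 L


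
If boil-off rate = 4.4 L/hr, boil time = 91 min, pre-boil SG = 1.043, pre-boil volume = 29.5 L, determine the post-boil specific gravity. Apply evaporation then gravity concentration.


V_post = V_pre − rate·(t/60);  SG_post = 1 + (SG_pre−1)·V_pre/V_post
V_post = 29.5 − 4.4·(91/60) = 22.8267
SG_post = 1 + (1.043 − 1)·29.5/22.8267

1.0556


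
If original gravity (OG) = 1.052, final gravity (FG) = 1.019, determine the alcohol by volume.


ABV = (OG − FG) · 131.25
ABV = (1.052 − 1.019) · 131.25

4.3313 % ABV


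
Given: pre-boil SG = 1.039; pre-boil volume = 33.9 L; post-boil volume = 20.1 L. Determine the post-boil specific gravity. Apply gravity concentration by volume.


SG_post = 1 + (SG_pre − 1)·V_pre/V_post
pts_pre = (1.039 − 1)·1000 = 39.0000
pts_post = 39.0000·33.9/20.1 = 65.7761
SG_post = 1 + 65.7761/1000

1.0658


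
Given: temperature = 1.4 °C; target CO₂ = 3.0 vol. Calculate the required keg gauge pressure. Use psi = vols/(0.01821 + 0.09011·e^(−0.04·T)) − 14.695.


psi = 3.0/(0.01821 + 0.09011·e^(−0.04·1.4)) − 14.695

14.3150 psi


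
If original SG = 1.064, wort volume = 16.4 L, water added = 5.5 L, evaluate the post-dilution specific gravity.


SG_new = 1 + (SG_old − 1)·V_old/(V_old + V_water)
pts = (1.064 − 1)·1000·16.4/(16.4 + 5.5) = 47.9269
SG_new = 1 + 47.9269/1000

1.0479


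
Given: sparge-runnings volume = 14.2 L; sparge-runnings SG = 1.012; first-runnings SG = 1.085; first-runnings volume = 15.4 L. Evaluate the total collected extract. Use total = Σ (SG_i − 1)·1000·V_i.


first = (1.085 − 1)·1000·15.4 = 1309.0000
sparge = (1.012 − 1)·1000·14.2 = 170.4000
total = 1309.0000 + 170.4000

1479.4000 gravity·L


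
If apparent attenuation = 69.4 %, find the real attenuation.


RA = AA · 0.8192
RA = 69.4 · 0.8192

56.8525 %


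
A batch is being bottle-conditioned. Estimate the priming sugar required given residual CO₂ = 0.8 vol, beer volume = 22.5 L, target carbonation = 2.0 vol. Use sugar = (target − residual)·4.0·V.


sugar = (2.0 − 0.8)·4.0·22.5

108.0000 g


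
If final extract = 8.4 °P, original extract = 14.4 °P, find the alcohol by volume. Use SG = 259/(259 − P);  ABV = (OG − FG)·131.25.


OG = 259/(259 − 14.4) = 1.0589
FG = 259/(259 − 8.4) = 1.0335
ABV = (1.0589 − 1.0335)·131.25

3.3275 % ABV


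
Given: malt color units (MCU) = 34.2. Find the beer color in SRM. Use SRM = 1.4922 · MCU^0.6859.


SRM = 1.4922 · 34.2^0.6859

16.8273 SRM


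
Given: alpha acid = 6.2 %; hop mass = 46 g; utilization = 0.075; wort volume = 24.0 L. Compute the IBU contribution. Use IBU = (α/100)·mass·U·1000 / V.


IBU = (6.2/100)·46·0.075·1000 / 24.0

8.9125 IBU


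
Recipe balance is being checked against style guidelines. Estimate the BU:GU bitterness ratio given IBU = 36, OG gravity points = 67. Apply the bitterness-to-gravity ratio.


BU:GU = IBU / OG_points
BU:GU = 36 / 67

0.5373


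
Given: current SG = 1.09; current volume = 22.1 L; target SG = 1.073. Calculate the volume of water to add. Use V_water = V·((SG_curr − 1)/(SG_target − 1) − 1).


V_water = 22.1·((1.09 − 1)/(1.073 − 1) − 1)

5.1466 L


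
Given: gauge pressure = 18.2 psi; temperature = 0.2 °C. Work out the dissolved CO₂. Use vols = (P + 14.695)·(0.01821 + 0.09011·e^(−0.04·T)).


vols = (18.2 + 14.695)·(0.01821 + 0.09011·e^(−0.04·0.2))

3.5396 volumes


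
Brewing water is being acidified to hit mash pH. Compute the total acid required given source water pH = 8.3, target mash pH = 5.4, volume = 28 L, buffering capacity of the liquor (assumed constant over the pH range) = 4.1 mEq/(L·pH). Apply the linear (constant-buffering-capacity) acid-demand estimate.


acid = buffering capacity · (pH_source − pH_target) · V
acid = 4.1 · (8.3 − 5.4) · 28

332.9200 mEq


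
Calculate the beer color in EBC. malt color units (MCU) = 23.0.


SRM = 1.4922·MCU^0.6859;  EBC = SRM·1.97
SRM = 1.4922·23.0^0.6859 = 12.8185
EBC = 12.8185·1.97

25.2524 EBC


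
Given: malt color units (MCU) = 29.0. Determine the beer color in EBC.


SRM = 1.4922·MCU^0.6859;  EBC = SRM·1.97
SRM = 1.4922·29.0^0.6859 = 15.0275
EBC = 15.0275·1.97

29.6041 EBC


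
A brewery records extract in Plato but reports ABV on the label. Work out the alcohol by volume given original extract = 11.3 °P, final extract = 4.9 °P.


SG = 259/(259 − P);  ABV = (OG − FG)·131.25
OG = 259/(259 − 11.3) = 1.0456
FG = 259/(259 − 4.9) = 1.0193
ABV = (1.0456 − 1.0193)·131.25

3.4566 % ABV


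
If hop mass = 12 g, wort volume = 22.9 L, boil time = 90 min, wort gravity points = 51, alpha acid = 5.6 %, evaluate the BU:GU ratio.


U = 1.65·0.000125^(GP/1000)·(1−e^(−0.04t))/4.15;  IBU = (α/100)·m·U·1000/V;  BU:GU = IBU/GP
U = 1.65·0.000125^(51/1000)·(1−e^(−0.04·90))/4.15 = 0.2445
IBU = (5.6/100)·12·0.2445·1000/22.9 = 7.1760
BU:GU = 7.1760/51

0.1407


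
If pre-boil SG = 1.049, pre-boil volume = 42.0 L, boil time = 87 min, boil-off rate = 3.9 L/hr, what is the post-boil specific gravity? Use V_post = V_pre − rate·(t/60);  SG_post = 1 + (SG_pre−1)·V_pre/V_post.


V_post = 42.0 − 3.9·(87/60) = 36.3450
SG_post = 1 + (1.049 − 1)·42.0/36.3450

1.0566


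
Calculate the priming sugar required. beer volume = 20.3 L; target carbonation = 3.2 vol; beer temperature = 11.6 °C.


residual = 14.695·(0.01821 + 0.09011·e^(−0.04·T));  sugar = (target − residual)·4.0·V
residual = 14.695·(0.01821 + 0.09011·e^(−0.04·11.6)) = 1.1002
sugar = (3.2 − 1.1002)·4.0·20.3

170.5051 g


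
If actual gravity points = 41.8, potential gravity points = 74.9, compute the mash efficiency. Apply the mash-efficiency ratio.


efficiency = actual / potential × 100
efficiency = 41.8 / 74.9 × 100

55.8077 %


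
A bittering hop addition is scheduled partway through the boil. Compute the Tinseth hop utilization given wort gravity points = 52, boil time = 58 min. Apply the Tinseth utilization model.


U = 1.65·0.000125^(GP/1000) · (1 − e^(−0.04·t))/4.15
bigness = 1.65·0.000125^(52/1000) = 1.0340
boil_factor = (1 − e^(−0.04·58))/4.15 = 0.2173
U = 1.0340 · 0.2173

0.2247


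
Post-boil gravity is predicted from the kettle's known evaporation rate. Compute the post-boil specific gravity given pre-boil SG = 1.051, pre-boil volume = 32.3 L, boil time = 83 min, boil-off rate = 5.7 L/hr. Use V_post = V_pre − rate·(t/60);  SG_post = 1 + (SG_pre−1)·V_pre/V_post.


V_post = 32.3 − 5.7·(83/60) = 24.4150
SG_post = 1 + (1.051 − 1)·32.3/24.4150

1.0675


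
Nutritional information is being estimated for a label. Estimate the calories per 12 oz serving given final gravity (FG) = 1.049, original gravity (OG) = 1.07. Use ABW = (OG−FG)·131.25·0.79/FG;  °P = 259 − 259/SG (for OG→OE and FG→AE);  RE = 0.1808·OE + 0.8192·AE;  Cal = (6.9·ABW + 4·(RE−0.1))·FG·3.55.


ABW = (1.07 − 1.049)·131.25·0.79/1.049 = 2.0757
OE = 259 − 259/1.07 = 16.9439 °P
AE = 259 − 259/1.049 = 12.0982 °P
RE = 0.1808·16.9439 + 0.8192·12.0982 = 12.9743 °P
Cal = (6.9·2.0757 + 4·(12.9743−0.1))·1.049·3.55

245.1093 kcal


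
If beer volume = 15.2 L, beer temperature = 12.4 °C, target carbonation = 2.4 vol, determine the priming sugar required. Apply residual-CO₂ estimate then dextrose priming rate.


residual = 14.695·(0.01821 + 0.09011·e^(−0.04·T));  sugar = (target − residual)·4.0·V
residual = 14.695·(0.01821 + 0.09011·e^(−0.04·12.4)) = 1.0740
sugar = (2.4 − 1.0740)·4.0·15.2

80.6231 g


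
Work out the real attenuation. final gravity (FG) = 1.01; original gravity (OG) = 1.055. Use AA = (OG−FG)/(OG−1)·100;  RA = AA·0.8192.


AA = (1.055 − 1.01)/(1.055 − 1)·100 = 81.8182
RA = 81.8182·0.8192

67.0255 %


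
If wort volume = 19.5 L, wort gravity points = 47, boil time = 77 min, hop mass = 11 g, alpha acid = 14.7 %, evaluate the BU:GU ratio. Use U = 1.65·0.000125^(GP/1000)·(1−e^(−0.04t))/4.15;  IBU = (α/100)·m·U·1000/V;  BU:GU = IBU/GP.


U = 1.65·0.000125^(47/1000)·(1−e^(−0.04·77))/4.15 = 0.2486
IBU = (14.7/100)·11·0.2486·1000/19.5 = 20.6174
BU:GU = 20.6174/47

0.4387


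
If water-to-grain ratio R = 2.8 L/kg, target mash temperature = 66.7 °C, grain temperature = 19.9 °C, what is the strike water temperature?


T_strike = (0.41/R)·(T_mash − T_grain) + T_mash
T_strike = (0.41/2.8)·(66.7 − 19.9) + 66.7

73.5529 °C


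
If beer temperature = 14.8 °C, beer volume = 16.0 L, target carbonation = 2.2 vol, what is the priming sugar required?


residual = 14.695·(0.01821 + 0.09011·e^(−0.04·T));  sugar = (target − residual)·4.0·V
residual = 14.695·(0.01821 + 0.09011·e^(−0.04·14.8)) = 1.0002
sugar = (2.2 − 1.0002)·4.0·16.0

76.7903 g


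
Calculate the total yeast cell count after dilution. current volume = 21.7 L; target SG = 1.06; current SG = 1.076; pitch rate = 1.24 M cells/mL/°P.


V_w = V·((SG_c−1)/(SG_t−1)−1);  °P = 259 − 259/SG_t;  cells = rate·(V+V_w)·°P
V_w = 21.7·((1.076−1)/(1.06−1)−1) = 5.7867
V_final = 21.7 + 5.7867 = 27.4867
°P = 259 − 259/1.06 = 14.6604
cells = 1.24·27.4867·14.6604

499.6765 billion cells


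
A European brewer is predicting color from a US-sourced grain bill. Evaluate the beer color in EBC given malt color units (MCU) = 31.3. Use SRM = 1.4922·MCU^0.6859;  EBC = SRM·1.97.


SRM = 1.4922·31.3^0.6859 = 15.8351
EBC = 15.8351·1.97

31.1952 EBC


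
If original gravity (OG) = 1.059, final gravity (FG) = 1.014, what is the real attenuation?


AA = (OG−FG)/(OG−1)·100;  RA = AA·0.8192
AA = (1.059 − 1.014)/(1.059 − 1)·100 = 76.2712
RA = 76.2712·0.8192

62.4814 %


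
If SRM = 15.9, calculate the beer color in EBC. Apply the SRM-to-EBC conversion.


EBC = SRM · 1.97
EBC = 15.9 · 1.97

31.3230 EBC


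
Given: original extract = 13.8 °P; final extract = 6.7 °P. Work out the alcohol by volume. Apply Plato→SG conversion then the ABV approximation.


SG = 259/(259 − P);  ABV = (OG − FG)·131.25
OG = 259/(259 − 13.8) = 1.0563
FG = 259/(259 − 6.7) = 1.0266
ABV = (1.0563 − 1.0266)·131.25

3.9014 % ABV


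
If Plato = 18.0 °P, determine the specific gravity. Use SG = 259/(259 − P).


SG = 259/(259 − 18.0)

1.0747


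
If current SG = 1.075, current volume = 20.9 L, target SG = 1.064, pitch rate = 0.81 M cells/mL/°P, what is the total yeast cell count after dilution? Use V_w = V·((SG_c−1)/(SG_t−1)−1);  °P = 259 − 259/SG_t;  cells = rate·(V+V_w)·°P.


V_w = 20.9·((1.075−1)/(1.064−1)−1) = 3.5922
V_final = 20.9 + 3.5922 = 24.4922
°P = 259 − 259/1.064 = 15.5789
cells = 0.81·24.4922·15.5789

309.0656 billion cells


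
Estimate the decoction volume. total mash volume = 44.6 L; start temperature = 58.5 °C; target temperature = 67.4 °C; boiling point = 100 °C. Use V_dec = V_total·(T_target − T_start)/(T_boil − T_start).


V_dec = 44.6·(67.4 − 58.5)/(100 − 58.5)

9.5648 L


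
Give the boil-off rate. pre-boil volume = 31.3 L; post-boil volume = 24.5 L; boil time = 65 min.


rate = (V_pre − V_post) / (t_min/60)
rate = (31.3 − 24.5) / (65/60)

6.2769 L/hr


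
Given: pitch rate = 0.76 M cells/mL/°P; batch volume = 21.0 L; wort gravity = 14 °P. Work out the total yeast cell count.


cells (billions) = rate · V_L · °P
cells = 0.76 · 21.0 · 14

223.4400 billion cells


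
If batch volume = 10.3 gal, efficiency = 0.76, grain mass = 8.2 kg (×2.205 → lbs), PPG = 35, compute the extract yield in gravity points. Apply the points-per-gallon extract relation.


points = lbs × PPG × eff / vol
lbs = 8.2 × 2.205 = 18.0810
points = 18.0810 × 35 × 0.76 / 10.3

46.6946 points


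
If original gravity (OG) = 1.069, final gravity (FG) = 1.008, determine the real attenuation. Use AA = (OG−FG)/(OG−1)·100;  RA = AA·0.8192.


AA = (1.069 − 1.008)/(1.069 − 1)·100 = 88.4058
RA = 88.4058·0.8192

72.4220 %


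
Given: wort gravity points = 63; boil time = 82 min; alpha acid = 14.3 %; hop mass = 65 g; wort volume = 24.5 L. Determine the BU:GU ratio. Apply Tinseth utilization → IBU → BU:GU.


U = 1.65·0.000125^(GP/1000)·(1−e^(−0.04t))/4.15;  IBU = (α/100)·m·U·1000/V;  BU:GU = IBU/GP
U = 1.65·0.000125^(63/1000)·(1−e^(−0.04·82))/4.15 = 0.2172
IBU = (14.3/100)·65·0.2172·1000/24.5 = 82.4076
BU:GU = 82.4076/63

1.3081


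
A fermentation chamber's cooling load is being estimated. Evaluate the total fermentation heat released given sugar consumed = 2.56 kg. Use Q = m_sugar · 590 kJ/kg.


Q = 2.56 · 590

1510.4000 kJ


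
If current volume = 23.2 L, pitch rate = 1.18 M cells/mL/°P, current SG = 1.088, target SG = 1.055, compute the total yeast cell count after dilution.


V_w = V·((SG_c−1)/(SG_t−1)−1);  °P = 259 − 259/SG_t;  cells = rate·(V+V_w)·°P
V_w = 23.2·((1.088−1)/(1.055−1)−1) = 13.9200
V_final = 23.2 + 13.9200 = 37.1200
°P = 259 − 259/1.055 = 13.5024
cells = 1.18·37.1200·13.5024

591.4254 billion cells


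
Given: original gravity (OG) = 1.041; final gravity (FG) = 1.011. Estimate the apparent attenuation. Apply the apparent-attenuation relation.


AA = (OG − FG)/(OG − 1) · 100
AA = (1.041 − 1.011)/(1.041 − 1) · 100

73.1707 %


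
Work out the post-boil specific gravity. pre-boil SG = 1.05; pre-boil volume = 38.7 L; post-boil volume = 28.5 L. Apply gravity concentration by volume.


SG_post = 1 + (SG_pre − 1)·V_pre/V_post
pts_pre = (1.05 − 1)·1000 = 50.0000
pts_post = 50.0000·38.7/28.5 = 67.8947
SG_post = 1 + 67.8947/1000

1.0679


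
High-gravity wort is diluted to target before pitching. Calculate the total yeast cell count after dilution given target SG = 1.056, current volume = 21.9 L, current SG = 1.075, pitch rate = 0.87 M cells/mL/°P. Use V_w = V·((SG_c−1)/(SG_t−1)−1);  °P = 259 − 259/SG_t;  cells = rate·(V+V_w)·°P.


V_w = 21.9·((1.075−1)/(1.056−1)−1) = 7.4304
V_final = 21.9 + 7.4304 = 29.3304
°P = 259 − 259/1.056 = 13.7348
cells = 0.87·29.3304·13.7348

350.4778 billion cells


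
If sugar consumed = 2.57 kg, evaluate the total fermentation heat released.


Q = m_sugar · 590 kJ/kg
Q = 2.57 · 590

1516.3000 kJ


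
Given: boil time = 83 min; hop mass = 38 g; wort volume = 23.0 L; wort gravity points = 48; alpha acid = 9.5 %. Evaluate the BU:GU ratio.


U = 1.65·0.000125^(GP/1000)·(1−e^(−0.04t))/4.15;  IBU = (α/100)·m·U·1000/V;  BU:GU = IBU/GP
U = 1.65·0.000125^(48/1000)·(1−e^(−0.04·83))/4.15 = 0.2489
IBU = (9.5/100)·38·0.2489·1000/23.0 = 39.0728
BU:GU = 39.0728/48

0.8140


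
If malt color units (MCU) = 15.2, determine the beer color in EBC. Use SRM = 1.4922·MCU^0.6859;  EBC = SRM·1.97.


SRM = 1.4922·15.2^0.6859 = 9.6484
EBC = 9.6484·1.97

19.0073 EBC


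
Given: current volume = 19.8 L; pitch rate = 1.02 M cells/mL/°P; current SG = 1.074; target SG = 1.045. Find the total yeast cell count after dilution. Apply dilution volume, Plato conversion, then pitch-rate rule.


V_w = V·((SG_c−1)/(SG_t−1)−1);  °P = 259 − 259/SG_t;  cells = rate·(V+V_w)·°P
V_w = 19.8·((1.074−1)/(1.045−1)−1) = 12.7600
V_final = 19.8 + 12.7600 = 32.5600
°P = 259 − 259/1.045 = 11.1531
cells = 1.02·32.5600·11.1531

370.4082 billion cells


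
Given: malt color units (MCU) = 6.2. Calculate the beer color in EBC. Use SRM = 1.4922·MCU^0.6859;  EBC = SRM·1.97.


SRM = 1.4922·6.2^0.6859 = 5.2159
EBC = 5.2159·1.97

10.2753 EBC


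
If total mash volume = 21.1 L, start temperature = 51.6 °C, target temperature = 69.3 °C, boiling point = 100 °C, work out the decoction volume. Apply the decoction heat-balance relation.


V_dec = V_total·(T_target − T_start)/(T_boil − T_start)
V_dec = 21.1·(69.3 − 51.6)/(100 − 51.6)

7.7163 L


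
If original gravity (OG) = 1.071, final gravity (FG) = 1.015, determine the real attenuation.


AA = (OG−FG)/(OG−1)·100;  RA = AA·0.8192
AA = (1.071 − 1.015)/(1.071 − 1)·100 = 78.8732
RA = 78.8732·0.8192

64.6130 %


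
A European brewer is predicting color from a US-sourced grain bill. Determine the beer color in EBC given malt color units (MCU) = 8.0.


SRM = 1.4922·MCU^0.6859;  EBC = SRM·1.97
SRM = 1.4922·8.0^0.6859 = 6.2124
EBC = 6.2124·1.97

12.2383 EBC


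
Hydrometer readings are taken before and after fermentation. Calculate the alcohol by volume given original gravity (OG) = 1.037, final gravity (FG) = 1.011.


ABV = (OG − FG) · 131.25
ABV = (1.037 − 1.011) · 131.25

3.4125 % ABV


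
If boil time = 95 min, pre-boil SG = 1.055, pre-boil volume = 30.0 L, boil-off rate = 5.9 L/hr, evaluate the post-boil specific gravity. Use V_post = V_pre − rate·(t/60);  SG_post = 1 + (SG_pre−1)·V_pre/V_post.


V_post = 30.0 − 5.9·(95/60) = 20.6583
SG_post = 1 + (1.055 − 1)·30.0/20.6583

1.0799


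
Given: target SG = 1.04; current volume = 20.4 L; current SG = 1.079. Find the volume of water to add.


V_water = V·((SG_curr − 1)/(SG_target − 1) − 1)
V_water = 20.4·((1.079 − 1)/(1.04 − 1) − 1)

19.8900 L


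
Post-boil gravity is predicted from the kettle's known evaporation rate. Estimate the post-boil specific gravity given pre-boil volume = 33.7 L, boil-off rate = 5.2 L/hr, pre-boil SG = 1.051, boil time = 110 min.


V_post = V_pre − rate·(t/60);  SG_post = 1 + (SG_pre−1)·V_pre/V_post
V_post = 33.7 − 5.2·(110/60) = 24.1667
SG_post = 1 + (1.051 − 1)·33.7/24.1667

1.0711


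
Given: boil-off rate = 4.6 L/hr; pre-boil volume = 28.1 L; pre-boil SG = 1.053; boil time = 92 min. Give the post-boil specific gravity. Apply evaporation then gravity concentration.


V_post = V_pre − rate·(t/60);  SG_post = 1 + (SG_pre−1)·V_pre/V_post
V_post = 28.1 − 4.6·(92/60) = 21.0467
SG_post = 1 + (1.053 − 1)·28.1/21.0467

1.0708


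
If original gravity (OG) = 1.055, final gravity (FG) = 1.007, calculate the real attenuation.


AA = (OG−FG)/(OG−1)·100;  RA = AA·0.8192
AA = (1.055 − 1.007)/(1.055 − 1)·100 = 87.2727
RA = 87.2727·0.8192

71.4938 %


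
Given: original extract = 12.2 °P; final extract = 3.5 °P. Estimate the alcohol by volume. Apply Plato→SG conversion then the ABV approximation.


SG = 259/(259 − P);  ABV = (OG − FG)·131.25
OG = 259/(259 − 12.2) = 1.0494
FG = 259/(259 − 3.5) = 1.0137
ABV = (1.0494 − 1.0137)·131.25

4.6901 % ABV


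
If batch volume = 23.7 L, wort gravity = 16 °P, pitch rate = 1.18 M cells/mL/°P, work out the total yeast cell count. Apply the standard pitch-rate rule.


cells (billions) = rate · V_L · °P
cells = 1.18 · 23.7 · 16

447.4560 billion cells


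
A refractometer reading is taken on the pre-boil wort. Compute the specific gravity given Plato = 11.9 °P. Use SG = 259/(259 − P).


SG = 259/(259 − 11.9)

1.0482


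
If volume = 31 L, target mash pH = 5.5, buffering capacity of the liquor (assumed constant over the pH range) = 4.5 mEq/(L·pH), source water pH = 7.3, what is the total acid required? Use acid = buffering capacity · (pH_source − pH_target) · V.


acid = 4.5 · (7.3 − 5.5) · 31

251.1000 mEq


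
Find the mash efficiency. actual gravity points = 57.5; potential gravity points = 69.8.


efficiency = actual / potential × 100
efficiency = 57.5 / 69.8 × 100

82.3782 %


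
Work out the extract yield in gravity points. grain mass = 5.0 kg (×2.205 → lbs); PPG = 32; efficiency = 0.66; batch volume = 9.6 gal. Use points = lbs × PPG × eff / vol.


lbs = 5.0 × 2.205 = 11.0250
points = 11.0250 × 32 × 0.66 / 9.6

24.2550 points


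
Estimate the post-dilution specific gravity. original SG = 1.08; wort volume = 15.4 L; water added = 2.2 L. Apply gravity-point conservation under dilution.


SG_new = 1 + (SG_old − 1)·V_old/(V_old + V_water)
pts = (1.08 − 1)·1000·15.4/(15.4 + 2.2) = 70.0000
SG_new = 1 + 70.0000/1000

1.0700


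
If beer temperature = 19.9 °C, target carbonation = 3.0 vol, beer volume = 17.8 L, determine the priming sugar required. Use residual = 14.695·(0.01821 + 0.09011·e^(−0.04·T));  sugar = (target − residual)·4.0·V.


residual = 14.695·(0.01821 + 0.09011·e^(−0.04·19.9)) = 0.8650
sugar = (3.0 − 0.8650)·4.0·17.8

152.0143 g


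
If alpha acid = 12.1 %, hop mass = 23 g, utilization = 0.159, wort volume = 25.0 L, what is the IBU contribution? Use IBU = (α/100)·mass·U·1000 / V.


IBU = (12.1/100)·23·0.159·1000 / 25.0

17.6999 IBU


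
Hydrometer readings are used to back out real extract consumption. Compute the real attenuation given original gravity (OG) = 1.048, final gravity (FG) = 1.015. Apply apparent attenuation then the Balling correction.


AA = (OG−FG)/(OG−1)·100;  RA = AA·0.8192
AA = (1.048 − 1.015)/(1.048 − 1)·100 = 68.7500
RA = 68.7500·0.8192

56.3200 %


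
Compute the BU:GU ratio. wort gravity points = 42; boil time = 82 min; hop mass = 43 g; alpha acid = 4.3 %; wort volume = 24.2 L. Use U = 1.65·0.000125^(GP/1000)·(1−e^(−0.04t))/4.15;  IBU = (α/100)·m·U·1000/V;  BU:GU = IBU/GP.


U = 1.65·0.000125^(42/1000)·(1−e^(−0.04·82))/4.15 = 0.2623
IBU = (4.3/100)·43·0.2623·1000/24.2 = 20.0434
BU:GU = 20.0434/42

0.4772


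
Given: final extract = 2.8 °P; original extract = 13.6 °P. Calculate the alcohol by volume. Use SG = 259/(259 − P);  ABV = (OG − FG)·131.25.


OG = 259/(259 − 13.6) = 1.0554
FG = 259/(259 − 2.8) = 1.0109
ABV = (1.0554 − 1.0109)·131.25

5.8394 % ABV
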